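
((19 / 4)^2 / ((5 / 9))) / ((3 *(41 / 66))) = 35739 / 1640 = 21.79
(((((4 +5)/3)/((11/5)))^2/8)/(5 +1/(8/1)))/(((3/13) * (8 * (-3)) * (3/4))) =-325/29766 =-0.01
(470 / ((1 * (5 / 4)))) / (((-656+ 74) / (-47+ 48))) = -188 / 291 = -0.65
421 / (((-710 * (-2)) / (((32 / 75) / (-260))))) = -842 / 1730625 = -0.00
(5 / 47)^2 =25 / 2209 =0.01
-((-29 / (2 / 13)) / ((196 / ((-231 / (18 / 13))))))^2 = -2906395921 / 112896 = -25744.01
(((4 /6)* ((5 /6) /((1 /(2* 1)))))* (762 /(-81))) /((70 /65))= -16510 /1701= -9.71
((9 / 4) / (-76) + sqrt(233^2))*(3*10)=1062345 / 152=6989.11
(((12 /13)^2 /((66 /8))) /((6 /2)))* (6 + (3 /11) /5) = 21312 /102245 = 0.21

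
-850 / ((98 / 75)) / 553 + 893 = 24165746 / 27097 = 891.82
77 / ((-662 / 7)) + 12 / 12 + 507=335757 / 662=507.19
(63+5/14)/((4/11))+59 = 13061/56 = 233.23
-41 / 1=-41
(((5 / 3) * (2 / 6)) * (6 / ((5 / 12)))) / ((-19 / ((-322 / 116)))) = 644 / 551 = 1.17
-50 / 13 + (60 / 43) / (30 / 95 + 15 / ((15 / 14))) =-142495 / 38012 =-3.75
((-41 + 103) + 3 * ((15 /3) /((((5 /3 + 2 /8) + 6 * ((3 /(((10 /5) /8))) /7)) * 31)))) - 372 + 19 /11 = -308.23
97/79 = 1.23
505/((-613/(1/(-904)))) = 505/554152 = 0.00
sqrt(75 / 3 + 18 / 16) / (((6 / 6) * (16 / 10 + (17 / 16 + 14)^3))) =5120 * sqrt(418) / 70020373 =0.00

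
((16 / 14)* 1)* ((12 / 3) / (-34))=-16 / 119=-0.13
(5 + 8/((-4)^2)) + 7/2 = 9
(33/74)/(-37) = -33/2738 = -0.01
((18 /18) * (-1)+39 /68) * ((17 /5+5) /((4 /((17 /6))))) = -203 /80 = -2.54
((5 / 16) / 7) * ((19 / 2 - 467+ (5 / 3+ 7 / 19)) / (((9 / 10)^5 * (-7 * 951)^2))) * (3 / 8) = -811296875 / 2784269622300264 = -0.00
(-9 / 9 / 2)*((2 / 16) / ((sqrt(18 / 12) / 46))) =-23*sqrt(6) / 24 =-2.35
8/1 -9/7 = 47/7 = 6.71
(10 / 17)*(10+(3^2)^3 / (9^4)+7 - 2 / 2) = 1450 / 153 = 9.48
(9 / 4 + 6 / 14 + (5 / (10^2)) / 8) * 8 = 3007 / 140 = 21.48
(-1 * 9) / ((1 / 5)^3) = -1125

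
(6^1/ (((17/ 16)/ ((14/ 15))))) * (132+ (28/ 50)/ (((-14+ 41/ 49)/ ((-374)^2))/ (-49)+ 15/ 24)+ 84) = 1019802968902144/ 892083786875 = 1143.17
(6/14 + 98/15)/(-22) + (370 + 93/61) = 52306939/140910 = 371.21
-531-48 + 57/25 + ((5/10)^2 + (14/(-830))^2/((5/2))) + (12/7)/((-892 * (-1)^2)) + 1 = -3094233935403/5376864500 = -575.47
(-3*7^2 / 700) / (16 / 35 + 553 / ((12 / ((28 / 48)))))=-5292 / 688945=-0.01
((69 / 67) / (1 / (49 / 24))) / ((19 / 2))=0.22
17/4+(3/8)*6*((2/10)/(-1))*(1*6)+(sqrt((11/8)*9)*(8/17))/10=3*sqrt(22)/85+31/20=1.72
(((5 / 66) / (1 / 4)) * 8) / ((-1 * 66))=-0.04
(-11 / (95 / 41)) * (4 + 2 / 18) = -16687 / 855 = -19.52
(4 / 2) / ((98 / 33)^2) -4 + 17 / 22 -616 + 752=3512650 / 26411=133.00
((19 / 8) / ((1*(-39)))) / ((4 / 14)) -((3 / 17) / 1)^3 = -670277 / 3065712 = -0.22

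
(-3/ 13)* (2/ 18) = -1/ 39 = -0.03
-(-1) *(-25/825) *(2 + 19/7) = -1/7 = -0.14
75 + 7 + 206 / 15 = 1436 / 15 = 95.73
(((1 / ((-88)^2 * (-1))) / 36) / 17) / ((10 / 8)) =-1 / 5924160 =-0.00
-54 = -54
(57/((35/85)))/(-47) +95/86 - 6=-221843/28294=-7.84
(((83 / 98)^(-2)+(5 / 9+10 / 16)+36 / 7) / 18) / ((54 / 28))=26795659 / 120529944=0.22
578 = 578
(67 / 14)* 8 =268 / 7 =38.29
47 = 47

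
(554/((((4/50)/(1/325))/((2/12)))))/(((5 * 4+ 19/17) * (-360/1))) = -0.00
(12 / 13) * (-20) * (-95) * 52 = 91200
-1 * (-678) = 678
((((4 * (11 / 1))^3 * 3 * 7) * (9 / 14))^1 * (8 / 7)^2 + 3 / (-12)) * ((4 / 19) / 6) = 294395855 / 5586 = 52702.44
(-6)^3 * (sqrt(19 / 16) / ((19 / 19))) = -54 * sqrt(19) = -235.38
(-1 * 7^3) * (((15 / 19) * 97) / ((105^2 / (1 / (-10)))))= 679 / 2850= 0.24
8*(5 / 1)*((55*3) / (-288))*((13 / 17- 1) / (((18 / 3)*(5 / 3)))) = 55 / 102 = 0.54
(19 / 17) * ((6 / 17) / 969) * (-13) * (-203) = 5278 / 4913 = 1.07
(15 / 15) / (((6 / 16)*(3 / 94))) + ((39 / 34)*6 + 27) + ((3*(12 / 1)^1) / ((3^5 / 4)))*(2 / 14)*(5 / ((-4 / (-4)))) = 378688 / 3213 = 117.86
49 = 49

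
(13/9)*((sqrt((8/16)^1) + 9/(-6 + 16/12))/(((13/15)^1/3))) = -6.11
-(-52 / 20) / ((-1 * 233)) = -13 / 1165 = -0.01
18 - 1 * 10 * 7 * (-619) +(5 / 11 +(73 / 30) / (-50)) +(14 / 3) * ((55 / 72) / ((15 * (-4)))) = 77246753401 / 1782000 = 43348.35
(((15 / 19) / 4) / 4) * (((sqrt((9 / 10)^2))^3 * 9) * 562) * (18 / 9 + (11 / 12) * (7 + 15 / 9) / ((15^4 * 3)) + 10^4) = 69150365169147 / 38000000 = 1819746.45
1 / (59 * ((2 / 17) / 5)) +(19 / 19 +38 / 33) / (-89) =241267 / 346566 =0.70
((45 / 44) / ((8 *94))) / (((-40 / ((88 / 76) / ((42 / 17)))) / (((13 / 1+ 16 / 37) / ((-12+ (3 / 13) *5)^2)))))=-203983 / 112108905984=-0.00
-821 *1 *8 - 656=-7224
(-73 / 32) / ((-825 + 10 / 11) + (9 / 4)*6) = 803 / 285328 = 0.00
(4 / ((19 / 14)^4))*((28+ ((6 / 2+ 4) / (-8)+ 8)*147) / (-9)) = -165246424 / 1172889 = -140.89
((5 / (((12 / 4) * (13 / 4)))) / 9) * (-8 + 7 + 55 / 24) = 155 / 2106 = 0.07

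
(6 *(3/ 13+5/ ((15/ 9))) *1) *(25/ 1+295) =6203.08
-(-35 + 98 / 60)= 1001 / 30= 33.37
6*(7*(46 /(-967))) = -1932 /967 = -2.00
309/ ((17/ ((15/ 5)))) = 927/ 17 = 54.53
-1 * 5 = -5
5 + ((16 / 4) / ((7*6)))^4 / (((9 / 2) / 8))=8751901 / 1750329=5.00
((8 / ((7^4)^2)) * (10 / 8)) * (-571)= -5710 / 5764801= -0.00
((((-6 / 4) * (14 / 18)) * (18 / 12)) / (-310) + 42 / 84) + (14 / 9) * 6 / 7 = 6841 / 3720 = 1.84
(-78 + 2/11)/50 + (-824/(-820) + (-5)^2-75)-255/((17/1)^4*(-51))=-50.55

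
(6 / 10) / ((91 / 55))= 33 / 91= 0.36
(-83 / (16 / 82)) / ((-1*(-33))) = -3403 / 264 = -12.89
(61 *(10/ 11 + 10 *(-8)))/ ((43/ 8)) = -424560/ 473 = -897.59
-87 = -87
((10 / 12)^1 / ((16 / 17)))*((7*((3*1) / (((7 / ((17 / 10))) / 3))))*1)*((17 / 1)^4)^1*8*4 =72412707 / 2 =36206353.50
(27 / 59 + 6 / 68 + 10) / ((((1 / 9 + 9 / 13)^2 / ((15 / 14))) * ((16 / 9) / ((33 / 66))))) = 39094757325 / 7940807168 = 4.92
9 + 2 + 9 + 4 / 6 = 62 / 3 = 20.67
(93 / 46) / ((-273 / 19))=-589 / 4186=-0.14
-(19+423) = -442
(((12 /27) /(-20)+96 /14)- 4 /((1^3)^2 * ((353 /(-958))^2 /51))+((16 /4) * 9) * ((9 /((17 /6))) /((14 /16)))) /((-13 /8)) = 7286532578488 /8674655535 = 839.98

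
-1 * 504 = -504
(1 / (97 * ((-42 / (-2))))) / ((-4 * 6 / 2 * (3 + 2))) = -1 / 122220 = -0.00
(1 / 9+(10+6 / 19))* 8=14264 / 171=83.42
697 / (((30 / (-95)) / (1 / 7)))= -13243 / 42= -315.31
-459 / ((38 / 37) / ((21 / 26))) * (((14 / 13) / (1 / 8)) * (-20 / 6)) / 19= 545.60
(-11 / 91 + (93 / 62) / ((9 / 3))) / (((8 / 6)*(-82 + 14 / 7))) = -207 / 58240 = -0.00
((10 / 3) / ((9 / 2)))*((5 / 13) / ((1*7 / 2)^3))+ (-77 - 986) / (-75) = 42679253 / 3009825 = 14.18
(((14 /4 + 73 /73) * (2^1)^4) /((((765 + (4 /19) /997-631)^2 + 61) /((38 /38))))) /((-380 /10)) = -679902156 /6465191022145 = -0.00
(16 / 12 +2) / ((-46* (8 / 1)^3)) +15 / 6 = 88315 / 35328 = 2.50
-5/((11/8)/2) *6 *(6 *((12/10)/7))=-3456/77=-44.88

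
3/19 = 0.16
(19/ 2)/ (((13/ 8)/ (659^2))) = 33005356/ 13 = 2538873.54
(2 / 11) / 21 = 0.01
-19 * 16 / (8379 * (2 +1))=-16 / 1323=-0.01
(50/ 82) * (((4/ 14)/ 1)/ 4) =25/ 574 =0.04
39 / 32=1.22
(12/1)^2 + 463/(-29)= 3713/29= 128.03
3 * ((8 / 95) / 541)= 24 / 51395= 0.00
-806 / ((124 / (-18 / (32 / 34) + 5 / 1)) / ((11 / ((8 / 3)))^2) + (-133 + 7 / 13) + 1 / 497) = 640827449262 / 105724960765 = 6.06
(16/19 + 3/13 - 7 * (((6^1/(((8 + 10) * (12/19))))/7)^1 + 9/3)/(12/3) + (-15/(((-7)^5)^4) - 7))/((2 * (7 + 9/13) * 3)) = -32095720987817749427761/130986984354159860841600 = -0.25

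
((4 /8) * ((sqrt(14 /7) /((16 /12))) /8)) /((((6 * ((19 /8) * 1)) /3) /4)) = 3 * sqrt(2) /76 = 0.06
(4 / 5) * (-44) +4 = -156 / 5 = -31.20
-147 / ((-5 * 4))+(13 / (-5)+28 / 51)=1081 / 204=5.30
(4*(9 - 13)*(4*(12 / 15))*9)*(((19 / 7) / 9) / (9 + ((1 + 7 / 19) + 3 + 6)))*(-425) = 3049.44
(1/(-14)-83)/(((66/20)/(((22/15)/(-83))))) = 2326/5229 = 0.44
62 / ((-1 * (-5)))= 12.40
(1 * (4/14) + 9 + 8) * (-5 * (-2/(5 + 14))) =1210/133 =9.10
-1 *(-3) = 3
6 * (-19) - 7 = -121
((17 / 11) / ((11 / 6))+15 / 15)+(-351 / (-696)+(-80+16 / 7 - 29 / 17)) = -257467205 / 3340568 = -77.07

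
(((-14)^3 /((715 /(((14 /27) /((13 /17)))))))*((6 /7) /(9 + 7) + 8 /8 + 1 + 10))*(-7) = 408170 /1859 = 219.56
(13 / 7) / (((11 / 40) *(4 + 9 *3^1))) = 520 / 2387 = 0.22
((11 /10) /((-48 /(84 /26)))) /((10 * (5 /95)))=-1463 /10400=-0.14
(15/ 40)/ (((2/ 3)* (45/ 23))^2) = 529/ 2400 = 0.22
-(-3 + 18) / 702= -5 / 234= -0.02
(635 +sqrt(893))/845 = sqrt(893)/845 +127/169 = 0.79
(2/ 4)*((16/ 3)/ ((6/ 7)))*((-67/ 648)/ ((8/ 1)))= -469/ 11664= -0.04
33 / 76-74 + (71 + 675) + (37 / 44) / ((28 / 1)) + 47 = 16841219 / 23408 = 719.46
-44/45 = -0.98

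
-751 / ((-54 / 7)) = 5257 / 54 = 97.35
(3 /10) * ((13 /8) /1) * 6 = 117 /40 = 2.92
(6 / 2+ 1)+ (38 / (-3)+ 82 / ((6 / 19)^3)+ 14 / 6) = 280535 / 108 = 2597.55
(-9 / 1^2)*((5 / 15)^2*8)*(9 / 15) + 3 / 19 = -441 / 95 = -4.64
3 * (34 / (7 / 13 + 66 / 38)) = 12597 / 281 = 44.83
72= 72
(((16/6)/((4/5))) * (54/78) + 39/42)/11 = 589/2002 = 0.29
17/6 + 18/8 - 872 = -10403/12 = -866.92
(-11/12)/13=-11/156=-0.07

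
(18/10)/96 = 3/160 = 0.02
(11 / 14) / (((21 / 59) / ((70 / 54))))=3245 / 1134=2.86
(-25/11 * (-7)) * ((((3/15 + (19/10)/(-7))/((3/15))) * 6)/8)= -375/88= -4.26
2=2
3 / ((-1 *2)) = -3 / 2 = -1.50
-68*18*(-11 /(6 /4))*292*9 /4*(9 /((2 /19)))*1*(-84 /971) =-42353920224 /971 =-43618867.38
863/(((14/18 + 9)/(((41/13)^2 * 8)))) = 13056327/1859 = 7023.31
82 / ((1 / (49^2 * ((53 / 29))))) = 10434746 / 29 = 359818.83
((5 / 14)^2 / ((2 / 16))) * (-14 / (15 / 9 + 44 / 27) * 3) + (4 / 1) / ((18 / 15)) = -18070 / 1869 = -9.67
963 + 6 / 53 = 51045 / 53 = 963.11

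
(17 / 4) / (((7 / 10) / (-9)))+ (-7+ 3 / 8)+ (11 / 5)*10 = -39.27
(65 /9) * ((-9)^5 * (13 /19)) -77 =-5545508 /19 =-291868.84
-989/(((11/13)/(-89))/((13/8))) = 14875549/88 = 169040.33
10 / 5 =2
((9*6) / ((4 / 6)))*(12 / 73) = 13.32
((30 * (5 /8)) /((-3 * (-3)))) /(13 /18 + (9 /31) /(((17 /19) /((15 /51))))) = 671925 /263714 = 2.55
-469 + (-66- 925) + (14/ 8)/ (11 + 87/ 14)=-703671/ 482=-1459.90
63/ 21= 3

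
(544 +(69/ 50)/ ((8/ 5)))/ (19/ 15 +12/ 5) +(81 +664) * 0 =130767/ 880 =148.60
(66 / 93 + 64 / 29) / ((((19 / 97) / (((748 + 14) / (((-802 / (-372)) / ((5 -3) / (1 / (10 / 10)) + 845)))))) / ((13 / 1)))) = 673881920712 / 11629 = 57948398.03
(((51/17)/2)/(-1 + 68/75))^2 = 50625/196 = 258.29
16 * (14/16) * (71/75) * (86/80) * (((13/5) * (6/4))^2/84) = 515957/200000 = 2.58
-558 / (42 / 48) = -4464 / 7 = -637.71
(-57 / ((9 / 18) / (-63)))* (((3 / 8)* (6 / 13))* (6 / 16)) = 96957 / 208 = 466.14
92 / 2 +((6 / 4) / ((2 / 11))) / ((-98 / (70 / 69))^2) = 14308667 / 311052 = 46.00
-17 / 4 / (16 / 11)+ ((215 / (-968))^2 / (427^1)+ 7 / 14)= -121121045 / 50013656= -2.42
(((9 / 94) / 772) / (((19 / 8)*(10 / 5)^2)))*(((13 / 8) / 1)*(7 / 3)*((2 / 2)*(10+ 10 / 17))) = 12285 / 23439464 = 0.00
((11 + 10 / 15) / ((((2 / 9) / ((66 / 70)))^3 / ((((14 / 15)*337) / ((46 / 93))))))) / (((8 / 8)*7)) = 91230422877 / 1127000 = 80949.80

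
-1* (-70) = 70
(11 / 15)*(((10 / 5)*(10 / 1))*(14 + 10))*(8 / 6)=1408 / 3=469.33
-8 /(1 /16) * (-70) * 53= 474880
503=503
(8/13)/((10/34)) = 136/65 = 2.09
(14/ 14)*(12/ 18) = 2/ 3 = 0.67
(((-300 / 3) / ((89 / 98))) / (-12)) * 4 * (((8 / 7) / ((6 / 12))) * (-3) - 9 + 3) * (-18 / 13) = 756000 / 1157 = 653.41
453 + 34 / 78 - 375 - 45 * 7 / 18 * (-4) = 5789 / 39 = 148.44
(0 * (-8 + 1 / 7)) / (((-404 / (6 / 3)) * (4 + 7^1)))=0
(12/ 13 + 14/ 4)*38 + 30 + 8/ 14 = 18077/ 91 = 198.65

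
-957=-957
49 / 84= 7 / 12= 0.58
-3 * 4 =-12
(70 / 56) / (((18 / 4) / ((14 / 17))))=35 / 153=0.23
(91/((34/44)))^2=4008004/289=13868.53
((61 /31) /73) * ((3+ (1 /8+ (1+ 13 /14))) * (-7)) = -17263 /18104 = -0.95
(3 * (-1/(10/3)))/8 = -9/80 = -0.11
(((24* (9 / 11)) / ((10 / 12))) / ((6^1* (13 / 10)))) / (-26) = -216 / 1859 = -0.12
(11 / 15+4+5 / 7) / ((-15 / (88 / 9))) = -50336 / 14175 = -3.55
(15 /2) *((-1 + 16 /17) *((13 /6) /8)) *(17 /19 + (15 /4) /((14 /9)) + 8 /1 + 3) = -989365 /578816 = -1.71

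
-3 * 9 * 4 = -108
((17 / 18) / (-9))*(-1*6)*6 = 34 / 9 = 3.78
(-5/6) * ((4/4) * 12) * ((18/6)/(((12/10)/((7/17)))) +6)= -1195/17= -70.29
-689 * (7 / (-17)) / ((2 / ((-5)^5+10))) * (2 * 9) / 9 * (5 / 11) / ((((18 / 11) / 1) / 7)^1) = -525827575 / 306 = -1718390.77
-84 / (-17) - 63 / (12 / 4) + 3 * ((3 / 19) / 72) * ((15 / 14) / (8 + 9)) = -16.06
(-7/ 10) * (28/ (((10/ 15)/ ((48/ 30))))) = -1176/ 25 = -47.04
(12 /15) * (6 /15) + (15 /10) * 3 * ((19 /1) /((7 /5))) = 21487 /350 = 61.39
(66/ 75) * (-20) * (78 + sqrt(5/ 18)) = -1382.08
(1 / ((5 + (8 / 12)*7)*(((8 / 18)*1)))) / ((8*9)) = 3 / 928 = 0.00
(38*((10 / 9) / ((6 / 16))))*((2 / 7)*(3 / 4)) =1520 / 63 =24.13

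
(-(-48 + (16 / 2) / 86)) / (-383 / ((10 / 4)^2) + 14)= -25750 / 25413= -1.01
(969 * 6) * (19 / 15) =7364.40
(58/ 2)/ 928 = 0.03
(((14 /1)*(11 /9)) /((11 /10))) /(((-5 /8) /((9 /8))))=-28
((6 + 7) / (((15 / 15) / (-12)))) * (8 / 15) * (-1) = 416 / 5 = 83.20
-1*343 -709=-1052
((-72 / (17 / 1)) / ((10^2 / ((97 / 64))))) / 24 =-291 / 108800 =-0.00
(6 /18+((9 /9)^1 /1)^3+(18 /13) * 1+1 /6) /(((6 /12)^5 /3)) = 3600 /13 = 276.92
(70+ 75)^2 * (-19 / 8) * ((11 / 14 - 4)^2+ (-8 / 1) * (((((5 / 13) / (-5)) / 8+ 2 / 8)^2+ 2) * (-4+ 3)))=-709085302425 / 529984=-1337937.19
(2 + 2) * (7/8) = 7/2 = 3.50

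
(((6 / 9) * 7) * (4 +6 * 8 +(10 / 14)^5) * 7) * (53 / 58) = 15495239 / 9947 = 1557.78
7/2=3.50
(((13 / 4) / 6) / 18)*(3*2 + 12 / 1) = 13 / 24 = 0.54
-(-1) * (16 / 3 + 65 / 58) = 6.45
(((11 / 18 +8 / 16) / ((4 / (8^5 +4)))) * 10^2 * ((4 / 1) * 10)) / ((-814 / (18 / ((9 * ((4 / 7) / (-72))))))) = 11272923.83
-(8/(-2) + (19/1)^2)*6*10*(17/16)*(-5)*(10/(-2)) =-2275875/4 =-568968.75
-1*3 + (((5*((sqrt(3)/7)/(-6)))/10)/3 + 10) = 7 -sqrt(3)/252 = 6.99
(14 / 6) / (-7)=-1 / 3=-0.33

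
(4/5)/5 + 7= 179/25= 7.16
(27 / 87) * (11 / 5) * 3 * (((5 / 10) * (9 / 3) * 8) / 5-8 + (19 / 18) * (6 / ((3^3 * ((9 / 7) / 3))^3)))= -490693049 / 42810525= -11.46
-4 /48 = -1 /12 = -0.08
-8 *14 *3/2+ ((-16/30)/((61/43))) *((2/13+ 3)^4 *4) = -8278644056/26133315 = -316.79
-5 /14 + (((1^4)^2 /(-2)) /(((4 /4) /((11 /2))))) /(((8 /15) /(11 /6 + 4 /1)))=-13635 /448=-30.44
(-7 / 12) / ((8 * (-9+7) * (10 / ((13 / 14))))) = 13 / 3840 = 0.00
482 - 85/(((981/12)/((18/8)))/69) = 34943/109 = 320.58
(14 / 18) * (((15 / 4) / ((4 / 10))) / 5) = 35 / 24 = 1.46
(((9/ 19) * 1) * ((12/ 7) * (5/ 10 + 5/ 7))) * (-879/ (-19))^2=709284438/ 336091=2110.39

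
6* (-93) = -558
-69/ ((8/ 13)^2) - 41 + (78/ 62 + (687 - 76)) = 771885/ 1984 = 389.05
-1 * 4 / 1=-4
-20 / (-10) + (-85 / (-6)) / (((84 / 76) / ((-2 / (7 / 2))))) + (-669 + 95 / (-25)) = -1495264 / 2205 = -678.12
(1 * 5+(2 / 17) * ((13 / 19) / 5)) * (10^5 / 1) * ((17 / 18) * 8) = 648080000 / 171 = 3789941.52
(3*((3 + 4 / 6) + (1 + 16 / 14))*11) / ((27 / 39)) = 17446 / 63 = 276.92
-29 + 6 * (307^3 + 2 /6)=173606631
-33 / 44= -3 / 4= -0.75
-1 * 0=0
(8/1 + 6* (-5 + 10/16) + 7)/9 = -5/4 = -1.25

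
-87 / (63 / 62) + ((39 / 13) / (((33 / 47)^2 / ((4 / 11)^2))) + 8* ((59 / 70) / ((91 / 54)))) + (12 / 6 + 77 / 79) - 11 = -327271457124 / 3683895215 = -88.84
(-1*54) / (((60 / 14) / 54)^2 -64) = 214326 / 253991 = 0.84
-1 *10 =-10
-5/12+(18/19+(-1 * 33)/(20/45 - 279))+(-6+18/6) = -1343725/571596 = -2.35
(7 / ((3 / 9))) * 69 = 1449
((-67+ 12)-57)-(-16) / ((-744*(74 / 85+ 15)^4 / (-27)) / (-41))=-11498176483635922 / 102661946067631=-112.00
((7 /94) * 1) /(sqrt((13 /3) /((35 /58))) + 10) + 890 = 407678855 /458062 - 7 * sqrt(79170) /916124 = 890.01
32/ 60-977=-14647/ 15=-976.47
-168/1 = -168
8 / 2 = 4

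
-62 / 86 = -31 / 43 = -0.72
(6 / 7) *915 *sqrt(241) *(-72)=-395280 *sqrt(241) / 7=-876627.97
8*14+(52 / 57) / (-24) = 38291 / 342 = 111.96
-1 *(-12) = 12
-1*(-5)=5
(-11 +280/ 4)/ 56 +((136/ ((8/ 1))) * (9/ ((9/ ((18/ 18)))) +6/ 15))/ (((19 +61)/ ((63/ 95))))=1.25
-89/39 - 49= -2000/39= -51.28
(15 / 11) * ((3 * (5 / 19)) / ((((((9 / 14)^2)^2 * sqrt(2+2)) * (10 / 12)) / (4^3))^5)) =89838105191243198547130920730624 / 145230457301263038375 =618589976652.66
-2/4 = -0.50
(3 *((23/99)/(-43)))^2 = 529/2013561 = 0.00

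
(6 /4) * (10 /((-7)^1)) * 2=-30 /7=-4.29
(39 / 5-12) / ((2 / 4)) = -42 / 5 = -8.40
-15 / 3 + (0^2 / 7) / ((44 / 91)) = -5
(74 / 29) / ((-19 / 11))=-814 / 551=-1.48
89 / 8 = 11.12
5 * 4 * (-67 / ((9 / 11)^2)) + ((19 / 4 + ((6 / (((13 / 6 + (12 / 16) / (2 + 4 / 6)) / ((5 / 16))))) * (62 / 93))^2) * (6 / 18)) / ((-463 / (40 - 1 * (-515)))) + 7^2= -647751777503 / 331376508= -1954.73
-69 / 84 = -23 / 28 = -0.82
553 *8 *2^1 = 8848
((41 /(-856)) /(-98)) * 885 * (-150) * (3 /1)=-8164125 /41944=-194.64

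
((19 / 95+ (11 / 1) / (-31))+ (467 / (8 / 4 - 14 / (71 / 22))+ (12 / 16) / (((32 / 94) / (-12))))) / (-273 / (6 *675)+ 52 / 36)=-6289440345 / 38265656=-164.36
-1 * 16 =-16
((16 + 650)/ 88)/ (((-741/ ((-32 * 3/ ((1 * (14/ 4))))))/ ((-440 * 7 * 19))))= -213120/ 13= -16393.85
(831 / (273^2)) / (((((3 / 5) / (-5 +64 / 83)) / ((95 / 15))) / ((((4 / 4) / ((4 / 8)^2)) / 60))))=-5263 / 158613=-0.03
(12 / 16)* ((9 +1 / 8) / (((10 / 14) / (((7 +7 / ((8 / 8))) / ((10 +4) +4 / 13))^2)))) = 4231591 / 461280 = 9.17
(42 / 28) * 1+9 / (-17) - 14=-443 / 34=-13.03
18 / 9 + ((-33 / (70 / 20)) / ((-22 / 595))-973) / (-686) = 1045 / 343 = 3.05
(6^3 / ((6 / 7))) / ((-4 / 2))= -126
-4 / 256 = -1 / 64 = -0.02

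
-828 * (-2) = 1656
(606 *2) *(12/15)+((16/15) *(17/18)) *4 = 26288/27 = 973.63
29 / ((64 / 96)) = 43.50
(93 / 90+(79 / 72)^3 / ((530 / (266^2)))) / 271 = 8772470743 / 13402402560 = 0.65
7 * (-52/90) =-182/45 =-4.04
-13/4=-3.25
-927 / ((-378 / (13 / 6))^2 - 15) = -52221 / 1713763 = -0.03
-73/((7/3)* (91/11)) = -2409/637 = -3.78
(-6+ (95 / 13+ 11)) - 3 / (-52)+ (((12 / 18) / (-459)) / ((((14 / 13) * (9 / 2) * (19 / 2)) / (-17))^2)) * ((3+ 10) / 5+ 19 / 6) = 1119271485173 / 90524872620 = 12.36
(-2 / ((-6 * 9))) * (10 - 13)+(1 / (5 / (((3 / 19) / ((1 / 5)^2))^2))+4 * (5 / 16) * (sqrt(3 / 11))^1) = 5 * sqrt(33) / 44+9764 / 3249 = 3.66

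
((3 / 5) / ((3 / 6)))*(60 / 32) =9 / 4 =2.25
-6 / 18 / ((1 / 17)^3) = -4913 / 3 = -1637.67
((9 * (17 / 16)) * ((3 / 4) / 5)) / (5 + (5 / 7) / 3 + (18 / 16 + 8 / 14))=9639 / 46600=0.21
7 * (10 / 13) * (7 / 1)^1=490 / 13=37.69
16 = 16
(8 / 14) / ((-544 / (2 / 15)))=-1 / 7140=-0.00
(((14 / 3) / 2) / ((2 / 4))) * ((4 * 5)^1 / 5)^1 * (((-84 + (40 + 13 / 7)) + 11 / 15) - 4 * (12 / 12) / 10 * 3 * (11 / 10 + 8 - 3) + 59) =43136 / 225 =191.72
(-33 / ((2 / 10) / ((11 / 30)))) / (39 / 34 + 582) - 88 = -1746833 / 19827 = -88.10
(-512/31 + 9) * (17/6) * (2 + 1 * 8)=-19805/93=-212.96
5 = 5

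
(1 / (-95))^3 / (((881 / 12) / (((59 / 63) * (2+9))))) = -2596 / 15862294875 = -0.00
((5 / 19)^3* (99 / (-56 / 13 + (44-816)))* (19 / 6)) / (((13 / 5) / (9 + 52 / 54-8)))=-364375 / 65577816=-0.01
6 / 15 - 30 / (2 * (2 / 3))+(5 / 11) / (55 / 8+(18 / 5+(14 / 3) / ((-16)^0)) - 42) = -7841113 / 354530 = -22.12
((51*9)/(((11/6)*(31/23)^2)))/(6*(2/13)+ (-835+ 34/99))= -170453322/1031167415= -0.17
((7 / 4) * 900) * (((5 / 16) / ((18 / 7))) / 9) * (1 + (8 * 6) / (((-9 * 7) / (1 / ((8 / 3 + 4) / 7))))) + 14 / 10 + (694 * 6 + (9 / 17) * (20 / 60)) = 102077437 / 24480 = 4169.83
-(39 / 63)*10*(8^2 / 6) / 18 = -2080 / 567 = -3.67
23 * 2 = 46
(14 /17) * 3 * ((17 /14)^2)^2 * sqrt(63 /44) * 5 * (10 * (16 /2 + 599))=670992975 * sqrt(77) /30184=195068.23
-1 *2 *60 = -120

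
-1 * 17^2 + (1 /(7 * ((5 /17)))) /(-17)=-10116 /35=-289.03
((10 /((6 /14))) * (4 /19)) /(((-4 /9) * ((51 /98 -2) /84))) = 345744 /551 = 627.48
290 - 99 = 191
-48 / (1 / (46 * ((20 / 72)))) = -1840 / 3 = -613.33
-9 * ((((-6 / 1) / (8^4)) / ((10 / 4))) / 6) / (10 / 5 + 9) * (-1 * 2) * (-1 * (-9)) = -81 / 56320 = -0.00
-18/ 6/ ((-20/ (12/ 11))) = 9/ 55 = 0.16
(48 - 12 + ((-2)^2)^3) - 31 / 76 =7569 / 76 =99.59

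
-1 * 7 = -7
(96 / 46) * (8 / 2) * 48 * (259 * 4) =9547776 / 23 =415120.70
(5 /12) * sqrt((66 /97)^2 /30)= 0.05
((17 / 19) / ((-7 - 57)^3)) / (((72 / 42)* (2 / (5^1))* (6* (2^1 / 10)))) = -2975 / 717225984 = -0.00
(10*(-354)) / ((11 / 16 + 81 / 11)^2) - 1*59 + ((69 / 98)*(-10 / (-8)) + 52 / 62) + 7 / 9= -24400833791905 / 219598804152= -111.12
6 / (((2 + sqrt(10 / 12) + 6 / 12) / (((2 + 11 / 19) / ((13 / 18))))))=31752 / 3211- 10584 * sqrt(30) / 16055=6.28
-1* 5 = -5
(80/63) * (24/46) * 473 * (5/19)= 756800/9177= 82.47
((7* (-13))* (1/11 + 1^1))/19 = -1092/209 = -5.22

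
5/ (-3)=-1.67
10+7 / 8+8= 151 / 8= 18.88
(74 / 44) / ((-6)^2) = 37 / 792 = 0.05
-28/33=-0.85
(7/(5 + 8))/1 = 7/13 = 0.54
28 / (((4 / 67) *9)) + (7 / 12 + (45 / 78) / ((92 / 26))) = 21883 / 414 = 52.86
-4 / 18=-2 / 9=-0.22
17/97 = 0.18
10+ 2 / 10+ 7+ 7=24.20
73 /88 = 0.83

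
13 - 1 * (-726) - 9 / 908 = 671003 / 908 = 738.99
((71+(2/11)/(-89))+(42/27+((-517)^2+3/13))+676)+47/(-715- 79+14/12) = 146048677306099/544881051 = 268037.73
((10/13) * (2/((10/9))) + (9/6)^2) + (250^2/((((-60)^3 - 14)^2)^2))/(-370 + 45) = 6429977097013457429291/1769094227749734319213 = 3.63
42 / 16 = 2.62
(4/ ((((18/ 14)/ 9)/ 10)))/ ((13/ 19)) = 5320/ 13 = 409.23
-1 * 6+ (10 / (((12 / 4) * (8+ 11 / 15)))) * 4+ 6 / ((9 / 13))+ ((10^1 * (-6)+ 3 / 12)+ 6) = -77903 / 1572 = -49.56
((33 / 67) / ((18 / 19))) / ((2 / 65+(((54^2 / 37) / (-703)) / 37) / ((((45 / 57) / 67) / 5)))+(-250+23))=-688121005 / 302109741138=-0.00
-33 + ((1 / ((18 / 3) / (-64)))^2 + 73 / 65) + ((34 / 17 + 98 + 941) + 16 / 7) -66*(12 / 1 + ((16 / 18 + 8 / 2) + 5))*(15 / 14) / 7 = 25914998 / 28665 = 904.06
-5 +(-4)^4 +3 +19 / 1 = 273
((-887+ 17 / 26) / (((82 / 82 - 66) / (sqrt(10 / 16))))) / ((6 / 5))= 23045 * sqrt(10) / 8112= 8.98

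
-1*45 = -45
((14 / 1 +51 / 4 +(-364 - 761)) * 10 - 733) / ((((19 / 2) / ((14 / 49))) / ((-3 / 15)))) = 46862 / 665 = 70.47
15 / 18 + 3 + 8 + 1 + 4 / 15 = 131 / 10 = 13.10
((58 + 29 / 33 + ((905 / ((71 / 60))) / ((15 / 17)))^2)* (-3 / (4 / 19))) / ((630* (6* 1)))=-339248955971 / 119774160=-2832.41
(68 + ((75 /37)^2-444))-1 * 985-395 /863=-1357.35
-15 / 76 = -0.20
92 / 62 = 46 / 31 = 1.48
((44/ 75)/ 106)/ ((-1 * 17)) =-0.00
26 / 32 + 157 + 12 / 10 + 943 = 1102.01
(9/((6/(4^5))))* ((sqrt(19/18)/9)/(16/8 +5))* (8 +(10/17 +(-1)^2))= 41728* sqrt(38)/1071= 240.18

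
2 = 2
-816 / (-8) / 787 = 102 / 787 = 0.13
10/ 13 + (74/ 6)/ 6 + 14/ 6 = 1207/ 234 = 5.16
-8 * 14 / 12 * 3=-28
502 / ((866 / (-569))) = -142819 / 433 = -329.84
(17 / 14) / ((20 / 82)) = 697 / 140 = 4.98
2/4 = 1/2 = 0.50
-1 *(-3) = 3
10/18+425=3830/9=425.56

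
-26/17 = -1.53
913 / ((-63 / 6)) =-86.95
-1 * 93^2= -8649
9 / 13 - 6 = -69 / 13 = -5.31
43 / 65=0.66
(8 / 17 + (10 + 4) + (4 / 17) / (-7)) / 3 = 1718 / 357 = 4.81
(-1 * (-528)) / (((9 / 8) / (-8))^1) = -11264 / 3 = -3754.67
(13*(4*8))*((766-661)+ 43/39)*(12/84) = 132416/21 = 6305.52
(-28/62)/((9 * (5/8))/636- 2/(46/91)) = 546112/4773721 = 0.11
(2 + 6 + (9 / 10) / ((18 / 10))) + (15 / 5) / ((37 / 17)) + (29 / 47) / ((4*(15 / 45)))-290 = -1945307 / 6956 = -279.66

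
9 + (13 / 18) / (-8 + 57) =9.01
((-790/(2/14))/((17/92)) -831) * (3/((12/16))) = -2091548/17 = -123032.24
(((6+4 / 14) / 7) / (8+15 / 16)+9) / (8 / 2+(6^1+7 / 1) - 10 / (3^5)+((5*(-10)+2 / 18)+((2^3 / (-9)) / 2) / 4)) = -45441 / 164983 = -0.28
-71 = -71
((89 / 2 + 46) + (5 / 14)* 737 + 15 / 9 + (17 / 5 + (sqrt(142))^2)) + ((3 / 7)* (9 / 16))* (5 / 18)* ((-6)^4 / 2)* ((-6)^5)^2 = 275499066982 / 105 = 2623800637.92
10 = 10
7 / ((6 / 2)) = 7 / 3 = 2.33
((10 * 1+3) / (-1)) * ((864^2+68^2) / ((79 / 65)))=-634696400 / 79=-8034131.65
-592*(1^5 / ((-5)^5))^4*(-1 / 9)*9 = 592 / 95367431640625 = 0.00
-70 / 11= -6.36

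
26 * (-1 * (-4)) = 104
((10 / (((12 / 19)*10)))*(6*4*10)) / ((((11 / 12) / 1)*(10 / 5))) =2280 / 11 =207.27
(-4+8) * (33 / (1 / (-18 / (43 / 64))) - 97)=-3924.37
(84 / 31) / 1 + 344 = 10748 / 31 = 346.71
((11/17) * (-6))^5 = -1252332576/1419857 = -882.01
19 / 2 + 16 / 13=279 / 26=10.73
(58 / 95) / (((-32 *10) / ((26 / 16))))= -377 / 121600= -0.00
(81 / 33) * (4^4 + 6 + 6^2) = 731.45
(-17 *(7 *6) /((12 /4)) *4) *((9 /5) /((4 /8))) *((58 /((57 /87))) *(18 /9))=-57645504 /95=-606794.78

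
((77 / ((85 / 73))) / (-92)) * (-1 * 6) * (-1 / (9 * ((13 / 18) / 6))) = -101178 / 25415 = -3.98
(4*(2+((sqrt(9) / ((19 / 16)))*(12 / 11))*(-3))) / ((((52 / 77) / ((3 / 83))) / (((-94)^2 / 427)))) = -34725480 / 1250561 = -27.77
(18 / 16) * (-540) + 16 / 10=-6059 / 10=-605.90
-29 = -29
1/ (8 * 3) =1/ 24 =0.04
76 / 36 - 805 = -7226 / 9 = -802.89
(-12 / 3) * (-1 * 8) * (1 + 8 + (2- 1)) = 320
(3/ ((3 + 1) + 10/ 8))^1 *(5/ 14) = 10/ 49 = 0.20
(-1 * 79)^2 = 6241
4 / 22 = 2 / 11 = 0.18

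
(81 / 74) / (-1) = -81 / 74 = -1.09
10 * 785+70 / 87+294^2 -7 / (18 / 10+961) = 1361689927 / 14442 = 94286.80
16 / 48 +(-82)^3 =-1654103 / 3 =-551367.67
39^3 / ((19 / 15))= 889785 / 19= 46830.79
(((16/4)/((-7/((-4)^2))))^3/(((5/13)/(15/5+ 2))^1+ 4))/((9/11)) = -37486592/163611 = -229.12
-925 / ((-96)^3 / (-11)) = -0.01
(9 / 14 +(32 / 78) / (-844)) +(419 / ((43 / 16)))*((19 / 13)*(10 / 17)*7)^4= 185897555666782575955 / 909011329317546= 204505.21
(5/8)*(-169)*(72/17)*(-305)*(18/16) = 20875725/136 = 153497.98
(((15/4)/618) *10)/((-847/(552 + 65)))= -15425/348964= -0.04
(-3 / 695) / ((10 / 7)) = -21 / 6950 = -0.00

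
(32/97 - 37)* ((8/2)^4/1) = -910592/97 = -9387.55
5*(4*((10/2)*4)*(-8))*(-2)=6400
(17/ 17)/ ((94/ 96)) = 1.02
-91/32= -2.84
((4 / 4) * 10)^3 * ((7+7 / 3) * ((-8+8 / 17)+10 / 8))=-2989000 / 51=-58607.84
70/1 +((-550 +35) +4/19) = -8451/19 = -444.79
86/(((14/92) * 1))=3956/7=565.14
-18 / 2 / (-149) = 9 / 149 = 0.06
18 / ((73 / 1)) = 18 / 73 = 0.25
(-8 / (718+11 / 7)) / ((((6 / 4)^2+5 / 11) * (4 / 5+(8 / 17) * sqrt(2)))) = -7480 / 448293+4400 * sqrt(2) / 448293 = -0.00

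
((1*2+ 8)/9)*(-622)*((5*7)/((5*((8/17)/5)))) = -51401.39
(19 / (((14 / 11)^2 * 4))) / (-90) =-2299 / 70560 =-0.03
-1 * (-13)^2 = -169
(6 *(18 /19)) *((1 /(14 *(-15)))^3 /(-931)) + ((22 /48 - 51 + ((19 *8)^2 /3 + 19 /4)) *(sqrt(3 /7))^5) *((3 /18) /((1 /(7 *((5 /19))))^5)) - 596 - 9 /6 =-453153485312 /758415875 + 28134115625 *sqrt(21) /39617584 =2656.78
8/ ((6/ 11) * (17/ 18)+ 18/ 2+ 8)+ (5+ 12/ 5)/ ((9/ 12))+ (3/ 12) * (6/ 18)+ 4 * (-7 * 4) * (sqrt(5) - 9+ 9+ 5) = -3176649/ 5780 - 112 * sqrt(5) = -800.03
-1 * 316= -316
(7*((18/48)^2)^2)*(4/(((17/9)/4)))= 5103/4352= 1.17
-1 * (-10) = 10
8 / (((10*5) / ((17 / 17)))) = 4 / 25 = 0.16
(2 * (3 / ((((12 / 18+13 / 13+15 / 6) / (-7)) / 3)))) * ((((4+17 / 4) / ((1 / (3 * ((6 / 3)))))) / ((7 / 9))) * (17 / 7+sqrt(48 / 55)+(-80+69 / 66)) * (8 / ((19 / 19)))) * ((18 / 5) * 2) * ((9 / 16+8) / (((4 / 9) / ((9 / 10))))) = 514821245607 / 3500 -436844502 * sqrt(165) / 3125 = 145296146.31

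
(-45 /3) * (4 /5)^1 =-12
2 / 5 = 0.40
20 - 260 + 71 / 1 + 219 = 50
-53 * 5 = -265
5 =5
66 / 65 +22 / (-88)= 199 / 260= 0.77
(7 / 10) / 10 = 7 / 100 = 0.07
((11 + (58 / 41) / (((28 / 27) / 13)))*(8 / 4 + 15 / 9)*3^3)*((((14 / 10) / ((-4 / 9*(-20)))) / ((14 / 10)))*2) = 640.04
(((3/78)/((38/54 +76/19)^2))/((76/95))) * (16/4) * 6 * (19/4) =207765/838708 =0.25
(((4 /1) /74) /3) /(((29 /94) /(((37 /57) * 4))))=752 /4959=0.15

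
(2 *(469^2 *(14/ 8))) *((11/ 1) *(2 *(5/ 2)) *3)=254054955/ 2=127027477.50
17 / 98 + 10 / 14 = 87 / 98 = 0.89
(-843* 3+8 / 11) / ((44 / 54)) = -750897 / 242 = -3102.88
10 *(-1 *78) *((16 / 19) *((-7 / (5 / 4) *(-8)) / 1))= -559104 / 19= -29426.53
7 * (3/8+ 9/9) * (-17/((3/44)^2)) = -316778/9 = -35197.56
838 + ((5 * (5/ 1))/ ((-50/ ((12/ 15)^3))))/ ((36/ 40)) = 188486/ 225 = 837.72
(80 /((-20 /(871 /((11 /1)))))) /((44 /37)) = -32227 /121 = -266.34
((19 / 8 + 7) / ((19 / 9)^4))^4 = 58630716912890281640625 / 1181456029972976302821376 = 0.05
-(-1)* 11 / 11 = 1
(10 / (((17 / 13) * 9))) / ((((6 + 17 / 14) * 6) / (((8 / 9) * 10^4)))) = 72800000 / 417231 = 174.48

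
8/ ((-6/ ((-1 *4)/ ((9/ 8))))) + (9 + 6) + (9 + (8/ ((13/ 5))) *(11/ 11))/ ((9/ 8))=10697/ 351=30.48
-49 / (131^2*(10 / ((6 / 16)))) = -147 / 1372880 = -0.00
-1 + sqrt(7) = 1.65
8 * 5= 40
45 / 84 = 15 / 28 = 0.54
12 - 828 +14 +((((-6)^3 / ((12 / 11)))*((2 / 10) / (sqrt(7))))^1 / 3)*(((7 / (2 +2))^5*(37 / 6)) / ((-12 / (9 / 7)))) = -802 +418803*sqrt(7) / 20480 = -747.90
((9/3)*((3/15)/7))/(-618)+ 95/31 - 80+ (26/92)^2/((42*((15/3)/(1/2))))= -31188337937/405383280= -76.94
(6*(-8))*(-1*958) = 45984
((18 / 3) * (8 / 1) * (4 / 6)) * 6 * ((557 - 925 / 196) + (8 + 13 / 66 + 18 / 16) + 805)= 141426968 / 539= 262387.70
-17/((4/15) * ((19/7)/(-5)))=8925/76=117.43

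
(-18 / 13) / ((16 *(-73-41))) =3 / 3952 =0.00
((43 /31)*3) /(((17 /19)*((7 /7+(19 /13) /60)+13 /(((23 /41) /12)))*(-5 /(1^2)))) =-8794188 /2638824439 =-0.00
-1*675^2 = -455625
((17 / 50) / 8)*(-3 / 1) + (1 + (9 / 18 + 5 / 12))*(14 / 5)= 6287 / 1200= 5.24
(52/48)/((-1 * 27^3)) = -13/236196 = -0.00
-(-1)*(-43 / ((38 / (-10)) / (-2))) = -430 / 19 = -22.63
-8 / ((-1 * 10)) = 4 / 5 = 0.80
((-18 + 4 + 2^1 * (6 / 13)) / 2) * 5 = -425 / 13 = -32.69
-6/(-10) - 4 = -17/5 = -3.40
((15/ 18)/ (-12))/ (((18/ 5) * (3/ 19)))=-475/ 3888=-0.12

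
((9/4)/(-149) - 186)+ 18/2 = -177.02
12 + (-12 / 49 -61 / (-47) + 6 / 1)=43879 / 2303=19.05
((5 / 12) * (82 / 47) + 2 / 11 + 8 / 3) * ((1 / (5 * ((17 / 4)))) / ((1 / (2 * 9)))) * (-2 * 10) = -532368 / 8789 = -60.57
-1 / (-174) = 1 / 174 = 0.01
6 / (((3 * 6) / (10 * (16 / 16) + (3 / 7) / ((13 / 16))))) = 958 / 273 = 3.51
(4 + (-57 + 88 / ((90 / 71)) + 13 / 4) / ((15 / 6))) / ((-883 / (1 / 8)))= -4621 / 3178800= -0.00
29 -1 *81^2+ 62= -6470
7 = 7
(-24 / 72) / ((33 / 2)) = -2 / 99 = -0.02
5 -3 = 2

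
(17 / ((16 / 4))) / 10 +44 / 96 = 53 / 60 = 0.88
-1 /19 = -0.05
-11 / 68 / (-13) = 11 / 884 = 0.01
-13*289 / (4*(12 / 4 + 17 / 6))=-11271 / 70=-161.01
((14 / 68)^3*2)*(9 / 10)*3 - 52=-10209779 / 196520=-51.95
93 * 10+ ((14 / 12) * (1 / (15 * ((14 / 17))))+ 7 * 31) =206477 / 180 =1147.09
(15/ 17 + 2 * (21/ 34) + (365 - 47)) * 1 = 5442/ 17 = 320.12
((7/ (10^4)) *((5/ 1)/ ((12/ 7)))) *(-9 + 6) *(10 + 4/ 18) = -1127/ 18000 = -0.06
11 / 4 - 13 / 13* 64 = -245 / 4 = -61.25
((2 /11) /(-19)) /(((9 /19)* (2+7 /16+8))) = -32 /16533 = -0.00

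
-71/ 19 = -3.74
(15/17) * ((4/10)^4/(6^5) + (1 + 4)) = 1518751/344250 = 4.41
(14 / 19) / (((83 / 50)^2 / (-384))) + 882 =102005862 / 130891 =779.32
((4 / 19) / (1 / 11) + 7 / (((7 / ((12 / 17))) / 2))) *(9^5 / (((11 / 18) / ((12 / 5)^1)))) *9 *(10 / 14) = 19744096032 / 3553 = 5557021.12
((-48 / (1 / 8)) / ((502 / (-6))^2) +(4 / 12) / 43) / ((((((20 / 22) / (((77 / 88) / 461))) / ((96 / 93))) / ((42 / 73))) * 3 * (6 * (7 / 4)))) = -235818968 / 127178556590205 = -0.00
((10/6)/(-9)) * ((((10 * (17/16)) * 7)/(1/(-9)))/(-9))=-2975/216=-13.77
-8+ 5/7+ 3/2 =-81/14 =-5.79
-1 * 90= -90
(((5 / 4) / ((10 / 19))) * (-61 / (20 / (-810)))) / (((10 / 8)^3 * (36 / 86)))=897066 / 125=7176.53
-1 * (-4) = 4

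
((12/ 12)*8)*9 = 72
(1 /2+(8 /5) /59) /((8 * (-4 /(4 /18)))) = -311 /84960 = -0.00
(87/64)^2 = 7569/4096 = 1.85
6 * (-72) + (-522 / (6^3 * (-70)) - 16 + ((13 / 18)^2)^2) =-1644897199 / 3674160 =-447.69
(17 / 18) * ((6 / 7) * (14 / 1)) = 34 / 3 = 11.33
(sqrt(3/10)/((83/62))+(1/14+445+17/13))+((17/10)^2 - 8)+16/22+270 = 31 * sqrt(30)/415+71270839/100100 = 712.41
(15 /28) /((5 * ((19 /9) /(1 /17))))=27 /9044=0.00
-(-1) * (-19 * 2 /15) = -38 /15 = -2.53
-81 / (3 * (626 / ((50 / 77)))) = -675 / 24101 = -0.03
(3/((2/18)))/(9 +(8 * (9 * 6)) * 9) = 3/433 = 0.01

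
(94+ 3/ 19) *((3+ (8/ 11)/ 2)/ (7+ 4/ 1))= 66193/ 2299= 28.79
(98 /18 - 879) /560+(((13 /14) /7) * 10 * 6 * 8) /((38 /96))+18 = 59423657 /335160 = 177.30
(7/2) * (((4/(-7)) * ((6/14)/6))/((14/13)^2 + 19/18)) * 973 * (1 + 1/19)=-8456760/128041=-66.05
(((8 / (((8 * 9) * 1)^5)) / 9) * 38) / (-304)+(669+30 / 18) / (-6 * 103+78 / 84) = -1.09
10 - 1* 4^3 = -54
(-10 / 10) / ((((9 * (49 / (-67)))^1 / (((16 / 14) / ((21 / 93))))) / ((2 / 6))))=16616 / 64827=0.26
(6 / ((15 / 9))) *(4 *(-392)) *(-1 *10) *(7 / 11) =395136 / 11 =35921.45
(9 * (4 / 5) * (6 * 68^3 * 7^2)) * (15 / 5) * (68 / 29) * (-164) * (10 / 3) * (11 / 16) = -51030759048192 / 29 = -1759681346489.38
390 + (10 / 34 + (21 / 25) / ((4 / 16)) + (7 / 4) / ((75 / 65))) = 2015371 / 5100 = 395.17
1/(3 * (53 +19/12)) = 4/655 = 0.01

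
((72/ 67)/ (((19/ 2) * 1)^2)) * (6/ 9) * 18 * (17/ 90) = 3264/ 120935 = 0.03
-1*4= -4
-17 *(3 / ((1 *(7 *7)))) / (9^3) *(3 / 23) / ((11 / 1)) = -17 / 1004157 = -0.00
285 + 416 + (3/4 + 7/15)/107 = 4500493/6420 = 701.01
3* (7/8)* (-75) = -1575/8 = -196.88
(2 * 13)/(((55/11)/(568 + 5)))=14898/5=2979.60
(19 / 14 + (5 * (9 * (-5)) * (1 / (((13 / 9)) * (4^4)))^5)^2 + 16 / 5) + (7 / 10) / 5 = 136995087384997758330794616726771255903 / 29165620793643075070418068186542899200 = 4.70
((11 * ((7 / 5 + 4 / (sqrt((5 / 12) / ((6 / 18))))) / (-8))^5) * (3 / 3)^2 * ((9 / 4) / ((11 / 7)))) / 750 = -1139061 * sqrt(5) / 2560000000 - 98666547 / 102400000000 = -0.00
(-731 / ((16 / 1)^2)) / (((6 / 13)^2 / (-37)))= 4570943 / 9216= 495.98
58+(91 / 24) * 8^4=46766 / 3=15588.67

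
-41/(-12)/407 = 41/4884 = 0.01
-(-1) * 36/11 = 36/11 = 3.27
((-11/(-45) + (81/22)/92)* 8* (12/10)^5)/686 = 11192688/1355921875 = 0.01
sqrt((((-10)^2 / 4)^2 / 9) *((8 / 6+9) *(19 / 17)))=28.32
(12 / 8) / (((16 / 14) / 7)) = 147 / 16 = 9.19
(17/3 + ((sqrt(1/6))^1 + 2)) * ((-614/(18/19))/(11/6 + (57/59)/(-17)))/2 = -134561477/96219 - 5850499 * sqrt(6)/192438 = -1472.96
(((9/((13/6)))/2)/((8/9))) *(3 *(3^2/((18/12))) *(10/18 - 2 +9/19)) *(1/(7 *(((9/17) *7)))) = -1.57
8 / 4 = 2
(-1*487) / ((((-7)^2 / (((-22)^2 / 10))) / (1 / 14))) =-58927 / 1715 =-34.36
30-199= -169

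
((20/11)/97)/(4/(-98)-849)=-980/44390401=-0.00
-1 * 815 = -815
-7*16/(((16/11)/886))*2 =-136444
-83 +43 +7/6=-233/6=-38.83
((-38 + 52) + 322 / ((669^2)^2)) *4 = 11217407529664 / 200310848721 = 56.00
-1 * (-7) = 7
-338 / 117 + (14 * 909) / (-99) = -13012 / 99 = -131.43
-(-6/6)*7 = 7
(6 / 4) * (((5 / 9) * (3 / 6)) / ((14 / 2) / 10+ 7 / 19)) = 475 / 1218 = 0.39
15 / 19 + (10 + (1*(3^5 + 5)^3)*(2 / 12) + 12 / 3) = 144904267 / 57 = 2542180.12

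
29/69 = 0.42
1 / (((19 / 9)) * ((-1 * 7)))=-9 / 133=-0.07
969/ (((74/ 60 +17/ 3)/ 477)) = 66987.39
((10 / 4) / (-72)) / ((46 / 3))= -0.00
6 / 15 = 2 / 5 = 0.40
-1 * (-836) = 836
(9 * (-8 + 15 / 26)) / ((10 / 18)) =-15633 / 130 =-120.25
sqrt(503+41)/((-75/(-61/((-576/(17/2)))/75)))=-1037 * sqrt(34)/1620000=-0.00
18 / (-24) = -3 / 4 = -0.75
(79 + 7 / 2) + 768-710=281 / 2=140.50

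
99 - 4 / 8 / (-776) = 153649 / 1552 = 99.00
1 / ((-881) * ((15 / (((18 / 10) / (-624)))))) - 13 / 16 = -232639 / 286325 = -0.81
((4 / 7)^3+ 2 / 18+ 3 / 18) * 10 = 4.64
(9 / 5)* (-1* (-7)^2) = -88.20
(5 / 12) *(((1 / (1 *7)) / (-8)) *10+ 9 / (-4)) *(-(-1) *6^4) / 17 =-540 / 7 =-77.14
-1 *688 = -688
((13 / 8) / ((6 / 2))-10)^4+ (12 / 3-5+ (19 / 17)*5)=8007.69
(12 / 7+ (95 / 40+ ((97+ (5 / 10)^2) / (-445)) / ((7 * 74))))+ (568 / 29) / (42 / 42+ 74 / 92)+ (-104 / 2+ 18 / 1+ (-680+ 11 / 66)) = -1163310394511 / 1664512710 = -698.89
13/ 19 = 0.68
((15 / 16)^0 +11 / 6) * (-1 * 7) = -119 / 6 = -19.83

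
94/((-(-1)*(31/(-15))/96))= -135360/31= -4366.45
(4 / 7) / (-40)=-1 / 70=-0.01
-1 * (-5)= 5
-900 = -900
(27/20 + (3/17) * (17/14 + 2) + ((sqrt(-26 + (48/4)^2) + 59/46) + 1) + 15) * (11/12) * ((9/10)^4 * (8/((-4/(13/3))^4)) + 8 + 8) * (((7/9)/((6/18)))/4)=572374957 * sqrt(118)/46080000 + 28645976544383/120115200000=373.42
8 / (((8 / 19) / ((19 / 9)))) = 361 / 9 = 40.11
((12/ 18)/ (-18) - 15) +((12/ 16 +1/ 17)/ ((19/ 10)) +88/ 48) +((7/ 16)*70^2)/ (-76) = -5718917/ 139536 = -40.99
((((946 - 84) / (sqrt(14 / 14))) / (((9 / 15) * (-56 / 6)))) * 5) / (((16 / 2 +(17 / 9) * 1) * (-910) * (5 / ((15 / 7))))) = 58185 / 1587404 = 0.04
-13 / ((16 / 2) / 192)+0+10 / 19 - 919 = -23379 / 19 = -1230.47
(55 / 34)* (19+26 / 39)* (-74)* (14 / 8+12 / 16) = -600325 / 102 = -5885.54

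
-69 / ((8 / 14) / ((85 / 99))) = -13685 / 132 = -103.67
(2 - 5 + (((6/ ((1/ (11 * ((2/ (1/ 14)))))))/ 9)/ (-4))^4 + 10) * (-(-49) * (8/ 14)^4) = 20569571584/ 567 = 36277904.03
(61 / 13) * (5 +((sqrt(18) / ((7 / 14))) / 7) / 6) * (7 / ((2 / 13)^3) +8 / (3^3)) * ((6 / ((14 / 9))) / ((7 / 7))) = 25333117 * sqrt(2) / 5096 +126665585 / 728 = 181021.49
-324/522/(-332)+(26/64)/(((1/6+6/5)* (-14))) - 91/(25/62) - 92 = -175575663421/552647200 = -317.70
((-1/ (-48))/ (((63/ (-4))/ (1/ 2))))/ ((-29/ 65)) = 0.00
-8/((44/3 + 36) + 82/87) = -348/2245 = -0.16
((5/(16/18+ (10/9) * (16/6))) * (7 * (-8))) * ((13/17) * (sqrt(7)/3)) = -315 * sqrt(7)/17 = -49.02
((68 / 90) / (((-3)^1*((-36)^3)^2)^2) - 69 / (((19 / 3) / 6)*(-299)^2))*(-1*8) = 51814199934546879502259 / 8857949323532617556951040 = 0.01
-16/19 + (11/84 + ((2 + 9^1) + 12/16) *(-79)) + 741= -187.96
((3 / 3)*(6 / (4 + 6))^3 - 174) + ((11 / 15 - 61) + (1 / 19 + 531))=2116139 / 7125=297.00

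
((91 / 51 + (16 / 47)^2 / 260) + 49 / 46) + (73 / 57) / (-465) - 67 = -38184674487629 / 595214674470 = -64.15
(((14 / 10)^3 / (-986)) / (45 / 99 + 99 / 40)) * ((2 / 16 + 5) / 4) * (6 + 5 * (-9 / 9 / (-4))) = -154693 / 17530400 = -0.01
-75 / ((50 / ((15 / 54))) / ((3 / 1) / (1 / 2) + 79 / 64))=-3.01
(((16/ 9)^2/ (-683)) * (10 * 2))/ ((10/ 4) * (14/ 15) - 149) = 128/ 202851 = 0.00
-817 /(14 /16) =-933.71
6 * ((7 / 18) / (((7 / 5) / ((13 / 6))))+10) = 1145 / 18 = 63.61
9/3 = 3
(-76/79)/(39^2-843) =-38/26781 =-0.00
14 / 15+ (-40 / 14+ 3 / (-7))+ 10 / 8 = -1.10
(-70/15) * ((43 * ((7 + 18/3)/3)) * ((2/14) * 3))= -1118/3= -372.67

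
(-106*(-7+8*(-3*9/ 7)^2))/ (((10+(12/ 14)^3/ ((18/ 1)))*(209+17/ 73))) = -21236941/ 3755222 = -5.66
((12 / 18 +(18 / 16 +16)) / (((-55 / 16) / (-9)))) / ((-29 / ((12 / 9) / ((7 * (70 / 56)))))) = -1952 / 7975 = -0.24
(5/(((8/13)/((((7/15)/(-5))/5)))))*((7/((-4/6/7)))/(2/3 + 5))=13377/6800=1.97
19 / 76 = 1 / 4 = 0.25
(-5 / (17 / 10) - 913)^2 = 242456041 / 289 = 838948.24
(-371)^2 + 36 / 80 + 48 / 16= 2752889 / 20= 137644.45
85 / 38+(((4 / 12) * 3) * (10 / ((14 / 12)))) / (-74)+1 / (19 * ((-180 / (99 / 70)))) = 109847 / 51800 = 2.12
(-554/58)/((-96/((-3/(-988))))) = 277/916864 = 0.00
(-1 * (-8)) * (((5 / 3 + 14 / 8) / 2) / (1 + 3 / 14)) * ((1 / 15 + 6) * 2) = 136.56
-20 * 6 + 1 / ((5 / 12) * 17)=-10188 / 85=-119.86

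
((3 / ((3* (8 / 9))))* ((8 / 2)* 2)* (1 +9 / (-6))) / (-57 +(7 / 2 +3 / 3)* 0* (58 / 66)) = 3 / 38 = 0.08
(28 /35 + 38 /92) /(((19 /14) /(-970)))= -378882 /437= -867.01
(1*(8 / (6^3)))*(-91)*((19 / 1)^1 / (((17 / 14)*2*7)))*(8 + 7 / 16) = -8645 / 272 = -31.78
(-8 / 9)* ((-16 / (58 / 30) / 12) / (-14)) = -80 / 1827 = -0.04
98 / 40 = 49 / 20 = 2.45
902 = 902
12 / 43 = 0.28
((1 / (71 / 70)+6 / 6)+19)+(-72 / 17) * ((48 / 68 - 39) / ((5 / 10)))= 345.36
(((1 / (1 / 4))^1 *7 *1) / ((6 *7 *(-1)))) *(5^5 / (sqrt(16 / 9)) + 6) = -3133 / 2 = -1566.50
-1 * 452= -452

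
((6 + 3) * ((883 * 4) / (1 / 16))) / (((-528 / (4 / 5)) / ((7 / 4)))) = -74172 / 55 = -1348.58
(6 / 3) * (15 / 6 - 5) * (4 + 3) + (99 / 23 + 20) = -10.70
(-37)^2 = 1369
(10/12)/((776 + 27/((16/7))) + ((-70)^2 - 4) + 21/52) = 520/3546951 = 0.00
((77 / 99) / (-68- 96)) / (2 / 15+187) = -5 / 197292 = -0.00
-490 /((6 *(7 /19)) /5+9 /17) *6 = -1582700 /523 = -3026.20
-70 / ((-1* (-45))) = -14 / 9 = -1.56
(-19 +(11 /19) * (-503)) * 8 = -47152 /19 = -2481.68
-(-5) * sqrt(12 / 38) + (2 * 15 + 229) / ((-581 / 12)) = -444 / 83 + 5 * sqrt(114) / 19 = -2.54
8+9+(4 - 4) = 17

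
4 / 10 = 2 / 5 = 0.40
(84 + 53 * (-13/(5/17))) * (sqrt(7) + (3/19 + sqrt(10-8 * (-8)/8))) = -33879 * sqrt(2)/5-11293 * sqrt(7)/5-33879/95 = -15914.74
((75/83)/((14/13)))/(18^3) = 325/2258928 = 0.00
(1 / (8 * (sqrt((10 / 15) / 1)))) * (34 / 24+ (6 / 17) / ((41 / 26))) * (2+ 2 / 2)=13721 * sqrt(6) / 44608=0.75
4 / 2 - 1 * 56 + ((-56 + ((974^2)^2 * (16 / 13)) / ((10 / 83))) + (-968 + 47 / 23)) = 13744588526640917 / 1495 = 9193704700094.26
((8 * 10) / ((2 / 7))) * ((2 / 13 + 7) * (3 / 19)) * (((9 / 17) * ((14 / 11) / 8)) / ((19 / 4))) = 4921560 / 877591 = 5.61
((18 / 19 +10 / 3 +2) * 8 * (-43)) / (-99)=123152 / 5643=21.82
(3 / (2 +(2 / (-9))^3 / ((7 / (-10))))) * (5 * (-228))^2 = 9947788200 / 5143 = 1934238.42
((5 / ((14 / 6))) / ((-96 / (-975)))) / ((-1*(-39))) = 125 / 224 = 0.56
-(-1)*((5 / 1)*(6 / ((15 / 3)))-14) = -8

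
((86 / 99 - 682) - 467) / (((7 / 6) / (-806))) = 183227980 / 231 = 793194.72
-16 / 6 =-8 / 3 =-2.67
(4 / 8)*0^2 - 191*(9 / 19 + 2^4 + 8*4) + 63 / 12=-703245 / 76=-9253.22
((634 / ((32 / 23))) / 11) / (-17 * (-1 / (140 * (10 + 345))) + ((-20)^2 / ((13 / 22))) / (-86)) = -50640187325 / 9621501868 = -5.26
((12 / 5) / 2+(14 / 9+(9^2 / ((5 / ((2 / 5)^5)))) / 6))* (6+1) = 2739716 / 140625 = 19.48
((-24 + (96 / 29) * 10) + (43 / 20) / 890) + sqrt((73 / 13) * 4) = 2 * sqrt(949) / 13 + 4700447 / 516200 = 13.85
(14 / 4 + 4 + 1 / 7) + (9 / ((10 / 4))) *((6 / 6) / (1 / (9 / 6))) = 913 / 70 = 13.04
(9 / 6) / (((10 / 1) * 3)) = 1 / 20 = 0.05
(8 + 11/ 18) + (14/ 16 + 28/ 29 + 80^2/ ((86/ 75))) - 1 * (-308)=529711861/ 89784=5899.85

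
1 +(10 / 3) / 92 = 143 / 138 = 1.04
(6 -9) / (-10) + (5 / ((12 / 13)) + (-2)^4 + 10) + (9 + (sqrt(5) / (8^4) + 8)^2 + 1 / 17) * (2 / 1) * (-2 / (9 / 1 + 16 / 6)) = 6.66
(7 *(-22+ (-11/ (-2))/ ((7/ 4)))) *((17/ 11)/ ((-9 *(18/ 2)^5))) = 0.00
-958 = -958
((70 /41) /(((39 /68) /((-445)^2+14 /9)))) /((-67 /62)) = -525974373680 /964197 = -545505.09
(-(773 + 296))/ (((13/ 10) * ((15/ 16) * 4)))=-8552/ 39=-219.28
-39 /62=-0.63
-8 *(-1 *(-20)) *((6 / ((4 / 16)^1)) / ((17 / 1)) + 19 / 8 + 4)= -21180 / 17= -1245.88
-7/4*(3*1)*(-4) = 21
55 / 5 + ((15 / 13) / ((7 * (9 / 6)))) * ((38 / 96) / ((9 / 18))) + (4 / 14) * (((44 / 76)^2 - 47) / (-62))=19731059 / 1745796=11.30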